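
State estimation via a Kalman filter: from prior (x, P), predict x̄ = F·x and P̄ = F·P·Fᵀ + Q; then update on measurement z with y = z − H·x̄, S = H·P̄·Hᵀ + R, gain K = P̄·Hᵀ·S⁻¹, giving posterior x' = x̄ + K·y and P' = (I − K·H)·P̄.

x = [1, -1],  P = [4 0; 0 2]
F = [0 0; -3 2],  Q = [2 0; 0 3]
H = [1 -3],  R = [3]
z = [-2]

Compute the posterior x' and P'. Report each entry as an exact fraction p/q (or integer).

x̄ = F·x = [0, -5]
P̄ = F·P·Fᵀ + Q = [2 0; 0 47]
y = z − H·x̄ = [-17]
S = H·P̄·Hᵀ + R = [428]
K = P̄·Hᵀ·S⁻¹ = [1/214; -141/428]
x' = x̄ + K·y = [-17/214, 257/428]
P' = (I − K·H)·P̄ = [213/107 141/214; 141/214 235/428]

x' = [-17/214, 257/428]
P' = [213/107 141/214; 141/214 235/428]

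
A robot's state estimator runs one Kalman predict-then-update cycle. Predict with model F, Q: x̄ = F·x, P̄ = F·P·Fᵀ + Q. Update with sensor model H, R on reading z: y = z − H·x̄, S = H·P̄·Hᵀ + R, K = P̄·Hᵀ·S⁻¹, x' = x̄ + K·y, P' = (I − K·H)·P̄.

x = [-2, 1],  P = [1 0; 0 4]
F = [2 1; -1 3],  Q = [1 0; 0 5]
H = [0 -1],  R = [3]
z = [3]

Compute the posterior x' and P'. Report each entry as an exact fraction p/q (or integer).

x̄ = F·x = [-3, 5]
P̄ = F·P·Fᵀ + Q = [9 10; 10 42]
y = z − H·x̄ = [8]
S = H·P̄·Hᵀ + R = [45]
K = P̄·Hᵀ·S⁻¹ = [-2/9; -14/15]
x' = x̄ + K·y = [-43/9, -37/15]
P' = (I − K·H)·P̄ = [61/9 2/3; 2/3 14/5]

x' = [-43/9, -37/15]
P' = [61/9 2/3; 2/3 14/5]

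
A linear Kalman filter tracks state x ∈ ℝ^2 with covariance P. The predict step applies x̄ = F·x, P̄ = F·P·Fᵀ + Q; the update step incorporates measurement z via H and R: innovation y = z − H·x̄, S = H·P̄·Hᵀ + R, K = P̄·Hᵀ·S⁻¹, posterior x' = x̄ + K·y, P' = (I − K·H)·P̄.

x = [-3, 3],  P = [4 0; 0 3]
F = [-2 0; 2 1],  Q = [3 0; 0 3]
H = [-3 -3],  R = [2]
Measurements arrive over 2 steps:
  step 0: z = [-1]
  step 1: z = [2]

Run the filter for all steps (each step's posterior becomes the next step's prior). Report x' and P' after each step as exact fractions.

step 0: x' = [426/83, -393/83], P' = [1496/83 -1490/83; -1490/83 1502/83]
step 1: x' = [-68247/18166, 55461/18166], P' = [233623/18166 -227165/18166; -227165/18166 224707/18166]

step 0: x̄ = F·x = [6, -3]
step 0: P̄ = F·P·Fᵀ + Q = [19 -16; -16 22]
step 0: y = z − H·x̄ = [8]
step 0: S = H·P̄·Hᵀ + R = [83]
step 0: K = P̄·Hᵀ·S⁻¹ = [-9/83; -18/83]
step 0: x' = x̄ + K·y = [426/83, -393/83]
step 0: P' = (I − K·H)·P̄ = [1496/83 -1490/83; -1490/83 1502/83]
step 1: x̄ = F·x = [-852/83, 459/83]
step 1: P̄ = F·P·Fᵀ + Q = [6233/83 -3004/83; -3004/83 1775/83]
step 1: y = z − H·x̄ = [-1013/83]
step 1: S = H·P̄·Hᵀ + R = [18166/83]
step 1: K = P̄·Hᵀ·S⁻¹ = [-9687/18166; 3687/18166]
step 1: x' = x̄ + K·y = [-68247/18166, 55461/18166]
step 1: P' = (I − K·H)·P̄ = [233623/18166 -227165/18166; -227165/18166 224707/18166]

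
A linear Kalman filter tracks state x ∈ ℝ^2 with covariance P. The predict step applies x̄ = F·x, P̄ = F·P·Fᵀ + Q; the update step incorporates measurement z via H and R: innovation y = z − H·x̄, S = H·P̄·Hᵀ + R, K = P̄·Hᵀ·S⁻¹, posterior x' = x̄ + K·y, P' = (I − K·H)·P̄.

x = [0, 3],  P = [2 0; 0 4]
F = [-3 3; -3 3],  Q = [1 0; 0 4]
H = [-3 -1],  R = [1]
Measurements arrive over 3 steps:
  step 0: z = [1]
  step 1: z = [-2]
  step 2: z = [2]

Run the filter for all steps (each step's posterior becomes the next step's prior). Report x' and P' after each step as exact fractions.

step 0: x' = [-201/878, -119/439], P' = [329/878 -384/439; -384/439 1262/439]
step 1: x' = [160527/322154, 161627/322154], P' = [60349/161077 -281775/322154; -281775/322154 926083/322154]
step 2: x' = [-29467539/59099455, -29631916/59099455], P' = [22142161/59099455 -103383777/118198910; -103383777/118198910 339781597/118198910]

step 0: x̄ = F·x = [9, 9]
step 0: P̄ = F·P·Fᵀ + Q = [55 54; 54 58]
step 0: y = z − H·x̄ = [37]
step 0: S = H·P̄·Hᵀ + R = [878]
step 0: K = P̄·Hᵀ·S⁻¹ = [-219/878; -110/439]
step 0: x' = x̄ + K·y = [-201/878, -119/439]
step 0: P' = (I − K·H)·P̄ = [329/878 -384/439; -384/439 1262/439]
step 1: x̄ = F·x = [-111/878, -111/878]
step 1: P̄ = F·P·Fᵀ + Q = [40379/878 39501/878; 39501/878 43013/878]
step 1: y = z − H·x̄ = [-1100/439]
step 1: S = H·P̄·Hᵀ + R = [322154/439]
step 1: K = P̄·Hᵀ·S⁻¹ = [-80319/322154; -40379/161077]
step 1: x' = x̄ + K·y = [160527/322154, 161627/322154]
step 1: P' = (I − K·H)·P̄ = [60349/161077 -281775/322154; -281775/322154 926083/322154]
step 2: x̄ = F·x = [1650/161077, 1650/161077]
step 2: P̄ = F·P·Fᵀ + Q = [14815133/322154 14492979/322154; 14492979/322154 15781595/322154]
step 2: y = z − H·x̄ = [328754/161077]
step 2: S = H·P̄·Hᵀ + R = [118198910/161077]
step 2: K = P̄·Hᵀ·S⁻¹ = [-29469189/118198910; -14815133/59099455]
step 2: x' = x̄ + K·y = [-29467539/59099455, -29631916/59099455]
step 2: P' = (I − K·H)·P̄ = [22142161/59099455 -103383777/118198910; -103383777/118198910 339781597/118198910]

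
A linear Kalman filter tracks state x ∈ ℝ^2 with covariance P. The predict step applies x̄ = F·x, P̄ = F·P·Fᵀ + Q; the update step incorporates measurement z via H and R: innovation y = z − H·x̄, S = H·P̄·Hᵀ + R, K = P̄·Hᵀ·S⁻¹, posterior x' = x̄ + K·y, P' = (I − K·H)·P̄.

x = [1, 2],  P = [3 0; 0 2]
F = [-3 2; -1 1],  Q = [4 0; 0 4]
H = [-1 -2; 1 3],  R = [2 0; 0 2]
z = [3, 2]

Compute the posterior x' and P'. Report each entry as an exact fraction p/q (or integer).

x̄ = F·x = [1, 1]
P̄ = F·P·Fᵀ + Q = [39 13; 13 9]
y = z − H·x̄ = [6, -2]
S = H·P̄·Hᵀ + R = [129 -158; -158 200]
K = P̄·Hᵀ·S⁻¹ = [-169/209 -52/209; 30/209 131/418]
x' = x̄ + K·y = [-701/209, 258/209]
P' = (I − K·H)·P̄ = [1222/209 -442/209; -442/209 191/209]

x' = [-701/209, 258/209]
P' = [1222/209 -442/209; -442/209 191/209]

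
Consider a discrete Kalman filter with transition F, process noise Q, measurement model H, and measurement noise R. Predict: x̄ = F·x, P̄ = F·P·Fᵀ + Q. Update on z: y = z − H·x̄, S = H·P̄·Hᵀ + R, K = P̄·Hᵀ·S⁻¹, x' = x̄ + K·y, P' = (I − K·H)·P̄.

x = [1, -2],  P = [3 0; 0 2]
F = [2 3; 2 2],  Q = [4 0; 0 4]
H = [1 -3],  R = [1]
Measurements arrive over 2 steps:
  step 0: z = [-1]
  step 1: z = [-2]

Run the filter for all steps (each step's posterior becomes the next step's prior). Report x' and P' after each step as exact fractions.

step 0: x̄ = F·x = [-4, -2]
step 0: P̄ = F·P·Fᵀ + Q = [34 24; 24 24]
step 0: y = z − H·x̄ = [-3]
step 0: S = H·P̄·Hᵀ + R = [107]
step 0: K = P̄·Hᵀ·S⁻¹ = [-38/107; -48/107]
step 0: x' = x̄ + K·y = [-314/107, -70/107]
step 0: P' = (I − K·H)·P̄ = [2194/107 744/107; 744/107 264/107]
step 1: x̄ = F·x = [-838/107, -768/107]
step 1: P̄ = F·P·Fᵀ + Q = [20508/107 17800/107; 17800/107 16212/107]
step 1: y = z − H·x̄ = [-1680/107]
step 1: S = H·P̄·Hᵀ + R = [59723/107]
step 1: K = P̄·Hᵀ·S⁻¹ = [-32892/59723; -30836/59723]
step 1: x' = x̄ + K·y = [48698/59723, 55488/59723]
step 1: P' = (I − K·H)·P̄ = [1335660/59723 456184/59723; 456184/59723 162340/59723]

step 0: x' = [-314/107, -70/107], P' = [2194/107 744/107; 744/107 264/107]
step 1: x' = [48698/59723, 55488/59723], P' = [1335660/59723 456184/59723; 456184/59723 162340/59723]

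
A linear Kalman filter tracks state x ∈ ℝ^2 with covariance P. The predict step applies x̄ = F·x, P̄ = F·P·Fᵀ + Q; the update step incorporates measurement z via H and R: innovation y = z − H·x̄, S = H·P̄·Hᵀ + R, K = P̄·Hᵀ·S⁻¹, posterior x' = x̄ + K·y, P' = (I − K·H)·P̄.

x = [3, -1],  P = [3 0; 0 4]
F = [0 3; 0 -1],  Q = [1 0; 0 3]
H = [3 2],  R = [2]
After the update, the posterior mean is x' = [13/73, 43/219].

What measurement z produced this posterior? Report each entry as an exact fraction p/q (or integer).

z = [1]

x̄ = F·x = [-3, 1]
P̄ = F·P·Fᵀ + Q = [37 -12; -12 7]
S = H·P̄·Hᵀ + R = [219]
K = P̄·Hᵀ·S⁻¹ = [29/73; -22/219]
x' − x̄ = [232/73, -176/219] = K·y
y = (KᵀK)⁻¹·Kᵀ·(x' − x̄) = [8]
z = y + H·x̄ = [8] + [-7] = [1]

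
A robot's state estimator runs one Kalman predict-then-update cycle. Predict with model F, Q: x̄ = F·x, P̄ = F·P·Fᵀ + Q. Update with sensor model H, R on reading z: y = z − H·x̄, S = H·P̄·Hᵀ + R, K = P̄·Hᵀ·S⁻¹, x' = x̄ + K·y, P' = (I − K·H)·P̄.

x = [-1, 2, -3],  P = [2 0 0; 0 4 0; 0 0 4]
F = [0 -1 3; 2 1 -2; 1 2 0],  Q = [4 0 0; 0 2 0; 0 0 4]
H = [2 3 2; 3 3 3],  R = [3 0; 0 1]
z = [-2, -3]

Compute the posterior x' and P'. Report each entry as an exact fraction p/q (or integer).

x̄ = F·x = [-11, 6, 3]
P̄ = F·P·Fᵀ + Q = [44 -28 -8; -28 30 12; -8 12 22]
y = z − H·x̄ = [-4, 3]
S = H·P̄·Hᵀ + R = [281 330; 330 433]
K = P̄·Hᵀ·S⁻¹ = [-13116/12773 10704/12773; 11254/12773 -7338/12773; 1972/12773 798/12773]
x' = x̄ + K·y = [-55927/12773, 9608/12773, 32825/12773]
P' = (I − K·H)·P̄ = [147724/12773 -46484/12773 -97672/12773; -46484/12773 38654/12773 5384/12773; -97672/12773 5384/12773 92554/12773]

x' = [-55927/12773, 9608/12773, 32825/12773]
P' = [147724/12773 -46484/12773 -97672/12773; -46484/12773 38654/12773 5384/12773; -97672/12773 5384/12773 92554/12773]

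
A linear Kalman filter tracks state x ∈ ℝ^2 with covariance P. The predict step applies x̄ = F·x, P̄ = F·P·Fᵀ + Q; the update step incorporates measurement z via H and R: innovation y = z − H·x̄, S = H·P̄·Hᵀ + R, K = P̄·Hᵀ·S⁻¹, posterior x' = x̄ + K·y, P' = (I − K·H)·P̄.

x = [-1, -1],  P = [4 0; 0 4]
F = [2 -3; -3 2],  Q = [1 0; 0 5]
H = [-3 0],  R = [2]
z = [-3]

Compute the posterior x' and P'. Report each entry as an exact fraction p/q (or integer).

x̄ = F·x = [1, 1]
P̄ = F·P·Fᵀ + Q = [53 -48; -48 57]
y = z − H·x̄ = [0]
S = H·P̄·Hᵀ + R = [479]
K = P̄·Hᵀ·S⁻¹ = [-159/479; 144/479]
x' = x̄ + K·y = [1, 1]
P' = (I − K·H)·P̄ = [106/479 -96/479; -96/479 6567/479]

x' = [1, 1]
P' = [106/479 -96/479; -96/479 6567/479]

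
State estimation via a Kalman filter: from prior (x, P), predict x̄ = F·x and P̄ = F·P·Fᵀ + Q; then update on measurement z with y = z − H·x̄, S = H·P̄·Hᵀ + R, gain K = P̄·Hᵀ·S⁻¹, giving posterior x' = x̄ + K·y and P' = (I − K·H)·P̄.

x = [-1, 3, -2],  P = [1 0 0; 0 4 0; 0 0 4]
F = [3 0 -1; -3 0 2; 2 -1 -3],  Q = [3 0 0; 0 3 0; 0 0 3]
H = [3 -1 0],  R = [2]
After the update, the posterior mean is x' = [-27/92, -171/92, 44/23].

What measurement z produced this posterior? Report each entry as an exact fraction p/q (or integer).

x̄ = F·x = [-1, -1, 1]
P̄ = F·P·Fᵀ + Q = [16 -17 18; -17 28 -30; 18 -30 47]
S = H·P̄·Hᵀ + R = [276]
K = P̄·Hᵀ·S⁻¹ = [65/276; -79/276; 7/23]
x' − x̄ = [65/92, -79/92, 21/23] = K·y
y = (KᵀK)⁻¹·Kᵀ·(x' − x̄) = [3]
z = y + H·x̄ = [3] + [-2] = [1]

z = [1]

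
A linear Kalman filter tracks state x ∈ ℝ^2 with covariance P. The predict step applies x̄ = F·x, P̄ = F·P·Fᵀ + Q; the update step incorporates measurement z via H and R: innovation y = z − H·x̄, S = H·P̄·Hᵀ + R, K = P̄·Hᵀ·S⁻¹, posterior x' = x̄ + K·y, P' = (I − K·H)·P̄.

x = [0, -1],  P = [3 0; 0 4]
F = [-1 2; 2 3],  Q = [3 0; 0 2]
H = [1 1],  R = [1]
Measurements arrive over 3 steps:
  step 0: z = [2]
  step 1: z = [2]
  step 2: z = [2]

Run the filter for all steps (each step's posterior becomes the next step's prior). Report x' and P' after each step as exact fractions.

step 0: x̄ = F·x = [-2, -3]
step 0: P̄ = F·P·Fᵀ + Q = [22 18; 18 50]
step 0: y = z − H·x̄ = [7]
step 0: S = H·P̄·Hᵀ + R = [109]
step 0: K = P̄·Hᵀ·S⁻¹ = [40/109; 68/109]
step 0: x' = x̄ + K·y = [62/109, 149/109]
step 0: P' = (I − K·H)·P̄ = [798/109 -758/109; -758/109 826/109]
step 1: x̄ = F·x = [236/109, 571/109]
step 1: P̄ = F·P·Fᵀ + Q = [7461/109 2602/109; 2602/109 1748/109]
step 1: y = z − H·x̄ = [-589/109]
step 1: S = H·P̄·Hᵀ + R = [14522/109]
step 1: K = P̄·Hᵀ·S⁻¹ = [10063/14522; 2175/7261]
step 1: x' = x̄ + K·y = [-22935/14522, 26284/7261]
step 1: P' = (I − K·H)·P̄ = [64997/14522 -27467/7261; -27467/7261 29642/7261]
step 2: x̄ = F·x = [128071/14522, 55917/7261]
step 2: P̄ = F·P·Fᵀ + Q = [565435/14522 85388/7261; 85388/7261 81690/7261]
step 2: y = z − H·x̄ = [-210861/14522]
step 2: S = H·P̄·Hᵀ + R = [1084889/14522]
step 2: K = P̄·Hᵀ·S⁻¹ = [736211/1084889; 334156/1084889]
step 2: x' = x̄ + K·y = [-1122116/1084889, 3502755/1084889]
step 2: P' = (I − K·H)·P̄ = [4918577/1084889 -4182366/1084889; -4182366/1084889 4516522/1084889]

step 0: x' = [62/109, 149/109], P' = [798/109 -758/109; -758/109 826/109]
step 1: x' = [-22935/14522, 26284/7261], P' = [64997/14522 -27467/7261; -27467/7261 29642/7261]
step 2: x' = [-1122116/1084889, 3502755/1084889], P' = [4918577/1084889 -4182366/1084889; -4182366/1084889 4516522/1084889]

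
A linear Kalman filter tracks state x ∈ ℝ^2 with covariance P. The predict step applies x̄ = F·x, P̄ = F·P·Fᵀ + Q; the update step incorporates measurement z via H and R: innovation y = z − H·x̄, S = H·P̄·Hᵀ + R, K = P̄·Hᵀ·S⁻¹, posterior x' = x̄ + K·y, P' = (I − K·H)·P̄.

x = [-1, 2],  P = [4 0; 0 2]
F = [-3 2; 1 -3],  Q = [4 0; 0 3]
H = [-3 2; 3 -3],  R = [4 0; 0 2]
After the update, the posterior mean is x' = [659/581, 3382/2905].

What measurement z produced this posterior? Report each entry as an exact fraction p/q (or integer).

z = [-3, -1]

x̄ = F·x = [7, -7]
P̄ = F·P·Fᵀ + Q = [48 -24; -24 25]
S = H·P̄·Hᵀ + R = [824 -942; -942 1091]
K = P̄·Hᵀ·S⁻¹ = [-300/581 -144/581; -1343/2905 -1551/2905]
x' − x̄ = [-3408/581, 23717/2905] = K·y
y = (KᵀK)⁻¹·Kᵀ·(x' − x̄) = [32, -43]
z = y + H·x̄ = [32, -43] + [-35, 42] = [-3, -1]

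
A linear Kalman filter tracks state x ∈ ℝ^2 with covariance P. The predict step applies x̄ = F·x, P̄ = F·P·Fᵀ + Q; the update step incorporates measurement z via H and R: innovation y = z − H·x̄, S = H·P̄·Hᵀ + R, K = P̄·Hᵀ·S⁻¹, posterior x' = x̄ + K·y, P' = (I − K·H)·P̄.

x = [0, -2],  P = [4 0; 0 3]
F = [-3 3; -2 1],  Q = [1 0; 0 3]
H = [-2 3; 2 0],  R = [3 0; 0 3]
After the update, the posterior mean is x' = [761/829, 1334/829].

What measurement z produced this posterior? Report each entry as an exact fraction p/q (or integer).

z = [3, 2]

x̄ = F·x = [-6, -2]
P̄ = F·P·Fᵀ + Q = [64 33; 33 22]
S = H·P̄·Hᵀ + R = [61 -58; -58 259]
K = P̄·Hᵀ·S⁻¹ = [-29/4145 2042/4145; 1276/4145 1342/4145]
x' − x̄ = [5735/829, 2992/829] = K·y
y = (KᵀK)⁻¹·Kᵀ·(x' − x̄) = [-3, 14]
z = y + H·x̄ = [-3, 14] + [6, -12] = [3, 2]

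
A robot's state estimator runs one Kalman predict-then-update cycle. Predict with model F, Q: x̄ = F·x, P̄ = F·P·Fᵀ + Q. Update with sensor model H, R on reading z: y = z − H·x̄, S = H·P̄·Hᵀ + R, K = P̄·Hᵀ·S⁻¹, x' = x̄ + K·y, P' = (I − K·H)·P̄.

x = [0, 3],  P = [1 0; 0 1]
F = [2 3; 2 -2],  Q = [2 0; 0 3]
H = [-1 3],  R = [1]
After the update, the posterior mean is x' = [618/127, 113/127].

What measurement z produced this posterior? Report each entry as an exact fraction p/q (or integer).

z = [-2]

x̄ = F·x = [9, -6]
P̄ = F·P·Fᵀ + Q = [15 -2; -2 11]
S = H·P̄·Hᵀ + R = [127]
K = P̄·Hᵀ·S⁻¹ = [-21/127; 35/127]
x' − x̄ = [-525/127, 875/127] = K·y
y = (KᵀK)⁻¹·Kᵀ·(x' − x̄) = [25]
z = y + H·x̄ = [25] + [-27] = [-2]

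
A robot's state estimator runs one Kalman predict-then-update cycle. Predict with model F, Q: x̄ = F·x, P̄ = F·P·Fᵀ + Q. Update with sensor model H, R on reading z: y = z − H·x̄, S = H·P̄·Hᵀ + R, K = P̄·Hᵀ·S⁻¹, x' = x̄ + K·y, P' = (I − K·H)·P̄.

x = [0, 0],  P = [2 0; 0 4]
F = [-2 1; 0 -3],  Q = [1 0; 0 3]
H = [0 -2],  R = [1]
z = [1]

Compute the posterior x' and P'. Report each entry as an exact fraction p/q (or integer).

x̄ = F·x = [0, 0]
P̄ = F·P·Fᵀ + Q = [13 -12; -12 39]
y = z − H·x̄ = [1]
S = H·P̄·Hᵀ + R = [157]
K = P̄·Hᵀ·S⁻¹ = [24/157; -78/157]
x' = x̄ + K·y = [24/157, -78/157]
P' = (I − K·H)·P̄ = [1465/157 -12/157; -12/157 39/157]

x' = [24/157, -78/157]
P' = [1465/157 -12/157; -12/157 39/157]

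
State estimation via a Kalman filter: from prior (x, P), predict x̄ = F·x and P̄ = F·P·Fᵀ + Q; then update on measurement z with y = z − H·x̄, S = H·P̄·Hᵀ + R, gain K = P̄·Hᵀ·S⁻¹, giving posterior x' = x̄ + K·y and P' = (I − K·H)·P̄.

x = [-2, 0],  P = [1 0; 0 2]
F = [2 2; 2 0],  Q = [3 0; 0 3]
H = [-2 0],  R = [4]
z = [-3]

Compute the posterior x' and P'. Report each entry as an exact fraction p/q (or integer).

x̄ = F·x = [-4, -4]
P̄ = F·P·Fᵀ + Q = [15 4; 4 7]
y = z − H·x̄ = [-11]
S = H·P̄·Hᵀ + R = [64]
K = P̄·Hᵀ·S⁻¹ = [-15/32; -1/8]
x' = x̄ + K·y = [37/32, -21/8]
P' = (I − K·H)·P̄ = [15/16 1/4; 1/4 6]

x' = [37/32, -21/8]
P' = [15/16 1/4; 1/4 6]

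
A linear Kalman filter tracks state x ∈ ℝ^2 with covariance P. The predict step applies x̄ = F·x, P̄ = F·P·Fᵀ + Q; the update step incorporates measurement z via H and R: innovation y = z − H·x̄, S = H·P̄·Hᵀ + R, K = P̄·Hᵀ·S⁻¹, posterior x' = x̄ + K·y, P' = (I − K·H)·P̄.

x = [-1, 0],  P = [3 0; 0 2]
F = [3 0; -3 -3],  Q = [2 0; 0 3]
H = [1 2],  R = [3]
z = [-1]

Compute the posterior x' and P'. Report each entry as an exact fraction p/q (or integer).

x̄ = F·x = [-3, 3]
P̄ = F·P·Fᵀ + Q = [29 -27; -27 48]
y = z − H·x̄ = [-4]
S = H·P̄·Hᵀ + R = [116]
K = P̄·Hᵀ·S⁻¹ = [-25/116; 69/116]
x' = x̄ + K·y = [-62/29, 18/29]
P' = (I − K·H)·P̄ = [2739/116 -1407/116; -1407/116 807/116]

x' = [-62/29, 18/29]
P' = [2739/116 -1407/116; -1407/116 807/116]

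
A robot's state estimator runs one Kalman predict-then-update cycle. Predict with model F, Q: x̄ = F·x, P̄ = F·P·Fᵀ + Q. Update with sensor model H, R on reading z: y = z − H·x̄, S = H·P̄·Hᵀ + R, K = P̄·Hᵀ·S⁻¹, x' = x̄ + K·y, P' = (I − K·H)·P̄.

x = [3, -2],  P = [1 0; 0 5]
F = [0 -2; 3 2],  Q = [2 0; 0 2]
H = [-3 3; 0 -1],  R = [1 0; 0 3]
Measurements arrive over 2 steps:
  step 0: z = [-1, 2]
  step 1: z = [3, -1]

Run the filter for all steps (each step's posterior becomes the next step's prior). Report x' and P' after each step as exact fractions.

step 0: x' = [7602/5083, 5596/5083], P' = [7962/5083 7554/5083; 7554/5083 7707/5083]
step 1: x' = [121018/1401373, 1534642/1401373], P' = [14086918/15415103 13236768/15415103; 13236768/15415103 14075124/15415103]

step 0: x̄ = F·x = [4, 5]
step 0: P̄ = F·P·Fᵀ + Q = [22 -20; -20 31]
step 0: y = z − H·x̄ = [-4, 7]
step 0: S = H·P̄·Hᵀ + R = [838 -153; -153 34]
step 0: K = P̄·Hᵀ·S⁻¹ = [-72/299 -2518/5083; 27/299 -2569/5083]
step 0: x' = x̄ + K·y = [7602/5083, 5596/5083]
step 0: P' = (I − K·H)·P̄ = [7962/5083 7554/5083; 7554/5083 7707/5083]
step 1: x̄ = F·x = [-11192/5083, 33998/5083]
step 1: P̄ = F·P·Fᵀ + Q = [40994/5083 -76152/5083; -76152/5083 203300/5083]
step 1: y = z − H·x̄ = [-120321/5083, 28915/5083]
step 1: S = H·P̄·Hᵀ + R = [3574465/5083 -838356/5083; -838356/5083 218549/5083]
step 1: K = P̄·Hᵀ·S⁻¹ = [-2550450/15415103 -4412256/15415103; 2515068/15415103 -4691708/15415103]
step 1: x' = x̄ + K·y = [121018/1401373, 1534642/1401373]
step 1: P' = (I − K·H)·P̄ = [14086918/15415103 13236768/15415103; 13236768/15415103 14075124/15415103]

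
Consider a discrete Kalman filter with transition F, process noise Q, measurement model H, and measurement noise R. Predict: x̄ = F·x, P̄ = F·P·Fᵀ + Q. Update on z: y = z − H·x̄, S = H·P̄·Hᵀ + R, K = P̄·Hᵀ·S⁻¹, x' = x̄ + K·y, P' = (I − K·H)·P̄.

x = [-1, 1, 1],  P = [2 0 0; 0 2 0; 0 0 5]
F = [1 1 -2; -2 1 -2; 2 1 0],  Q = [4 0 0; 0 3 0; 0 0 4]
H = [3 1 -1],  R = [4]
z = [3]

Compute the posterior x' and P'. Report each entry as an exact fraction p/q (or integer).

x' = [-34/129, 346/129, -401/387]
P' = [180/43 -218/43 838/129; -218/43 458/43 -712/129; 838/129 -712/129 5414/387]

x̄ = F·x = [-2, 1, -1]
P̄ = F·P·Fᵀ + Q = [28 18 6; 18 33 -6; 6 -6 14]
y = z − H·x̄ = [7]
S = H·P̄·Hᵀ + R = [387]
K = P̄·Hᵀ·S⁻¹ = [32/129; 31/129; -2/387]
x' = x̄ + K·y = [-34/129, 346/129, -401/387]
P' = (I − K·H)·P̄ = [180/43 -218/43 838/129; -218/43 458/43 -712/129; 838/129 -712/129 5414/387]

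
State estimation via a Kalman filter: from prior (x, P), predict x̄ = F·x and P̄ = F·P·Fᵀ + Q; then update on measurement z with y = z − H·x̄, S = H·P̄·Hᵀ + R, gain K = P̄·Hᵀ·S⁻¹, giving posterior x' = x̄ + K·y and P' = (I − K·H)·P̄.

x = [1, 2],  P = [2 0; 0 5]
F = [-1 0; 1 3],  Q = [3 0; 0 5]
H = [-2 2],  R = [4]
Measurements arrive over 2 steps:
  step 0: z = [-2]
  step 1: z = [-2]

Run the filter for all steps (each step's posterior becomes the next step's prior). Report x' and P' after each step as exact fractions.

step 0: x' = [1/62, -26/31], P' = [261/62 127/31; 127/31 154/31]
step 1: x' = [-767/2474, -9815/7422], P' = [6219/2474 5729/2474; 5729/2474 23077/7422]

step 0: x̄ = F·x = [-1, 7]
step 0: P̄ = F·P·Fᵀ + Q = [5 -2; -2 52]
step 0: y = z − H·x̄ = [-18]
step 0: S = H·P̄·Hᵀ + R = [248]
step 0: K = P̄·Hᵀ·S⁻¹ = [-7/124; 27/62]
step 0: x' = x̄ + K·y = [1/62, -26/31]
step 0: P' = (I − K·H)·P̄ = [261/62 127/31; 127/31 154/31]
step 1: x̄ = F·x = [-1/62, -5/2]
step 1: P̄ = F·P·Fᵀ + Q = [447/62 -33/2; -33/2 157/2]
step 1: y = z − H·x̄ = [92/31]
step 1: S = H·P̄·Hᵀ + R = [14844/31]
step 1: K = P̄·Hᵀ·S⁻¹ = [-245/2474; 2945/7422]
step 1: x' = x̄ + K·y = [-767/2474, -9815/7422]
step 1: P' = (I − K·H)·P̄ = [6219/2474 5729/2474; 5729/2474 23077/7422]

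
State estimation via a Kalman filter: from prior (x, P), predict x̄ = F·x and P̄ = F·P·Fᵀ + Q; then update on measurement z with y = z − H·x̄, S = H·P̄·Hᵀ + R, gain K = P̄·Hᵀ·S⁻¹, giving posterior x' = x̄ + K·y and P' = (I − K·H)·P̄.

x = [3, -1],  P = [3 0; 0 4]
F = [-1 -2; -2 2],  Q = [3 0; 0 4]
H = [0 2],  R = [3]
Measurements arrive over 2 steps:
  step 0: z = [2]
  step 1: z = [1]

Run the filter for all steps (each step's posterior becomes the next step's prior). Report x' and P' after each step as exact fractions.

step 0: x̄ = F·x = [-1, -8]
step 0: P̄ = F·P·Fᵀ + Q = [22 -10; -10 32]
step 0: y = z − H·x̄ = [18]
step 0: S = H·P̄·Hᵀ + R = [131]
step 0: K = P̄·Hᵀ·S⁻¹ = [-20/131; 64/131]
step 0: x' = x̄ + K·y = [-491/131, 104/131]
step 0: P' = (I − K·H)·P̄ = [2482/131 -30/131; -30/131 96/131]
step 1: x̄ = F·x = [283/131, 1190/131]
step 1: P̄ = F·P·Fᵀ + Q = [3139/131 4520/131; 4520/131 11076/131]
step 1: y = z − H·x̄ = [-2249/131]
step 1: S = H·P̄·Hᵀ + R = [44697/131]
step 1: K = P̄·Hᵀ·S⁻¹ = [9040/44697; 7384/14899]
step 1: x' = x̄ + K·y = [-58639/44697, 8574/14899]
step 1: P' = (I − K·H)·P̄ = [447193/44697 4520/14899; 4520/14899 11076/14899]

step 0: x' = [-491/131, 104/131], P' = [2482/131 -30/131; -30/131 96/131]
step 1: x' = [-58639/44697, 8574/14899], P' = [447193/44697 4520/14899; 4520/14899 11076/14899]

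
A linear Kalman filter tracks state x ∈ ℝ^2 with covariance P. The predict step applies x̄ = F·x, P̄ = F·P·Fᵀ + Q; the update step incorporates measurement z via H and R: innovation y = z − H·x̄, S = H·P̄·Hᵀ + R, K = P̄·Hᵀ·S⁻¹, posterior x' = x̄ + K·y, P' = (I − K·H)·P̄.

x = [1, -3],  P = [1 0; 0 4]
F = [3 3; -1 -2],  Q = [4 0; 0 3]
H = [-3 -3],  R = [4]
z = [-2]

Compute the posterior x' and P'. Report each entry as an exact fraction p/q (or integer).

x' = [-504/139, 590/139]
P' = [2455/139 -2367/139; -2367/139 2339/139]

x̄ = F·x = [-6, 5]
P̄ = F·P·Fᵀ + Q = [49 -27; -27 20]
y = z − H·x̄ = [-5]
S = H·P̄·Hᵀ + R = [139]
K = P̄·Hᵀ·S⁻¹ = [-66/139; 21/139]
x' = x̄ + K·y = [-504/139, 590/139]
P' = (I − K·H)·P̄ = [2455/139 -2367/139; -2367/139 2339/139]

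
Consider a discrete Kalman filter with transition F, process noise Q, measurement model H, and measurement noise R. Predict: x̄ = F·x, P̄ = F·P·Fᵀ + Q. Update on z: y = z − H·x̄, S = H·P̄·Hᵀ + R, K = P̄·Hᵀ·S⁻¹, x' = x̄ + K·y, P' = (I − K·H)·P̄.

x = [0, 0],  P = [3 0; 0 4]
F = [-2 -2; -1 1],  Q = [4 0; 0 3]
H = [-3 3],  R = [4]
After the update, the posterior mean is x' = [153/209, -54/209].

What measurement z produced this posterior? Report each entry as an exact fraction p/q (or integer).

x̄ = F·x = [0, 0]
P̄ = F·P·Fᵀ + Q = [32 -2; -2 10]
S = H·P̄·Hᵀ + R = [418]
K = P̄·Hᵀ·S⁻¹ = [-51/209; 18/209]
x' − x̄ = [153/209, -54/209] = K·y
y = (KᵀK)⁻¹·Kᵀ·(x' − x̄) = [-3]
z = y + H·x̄ = [-3] + [0] = [-3]

z = [-3]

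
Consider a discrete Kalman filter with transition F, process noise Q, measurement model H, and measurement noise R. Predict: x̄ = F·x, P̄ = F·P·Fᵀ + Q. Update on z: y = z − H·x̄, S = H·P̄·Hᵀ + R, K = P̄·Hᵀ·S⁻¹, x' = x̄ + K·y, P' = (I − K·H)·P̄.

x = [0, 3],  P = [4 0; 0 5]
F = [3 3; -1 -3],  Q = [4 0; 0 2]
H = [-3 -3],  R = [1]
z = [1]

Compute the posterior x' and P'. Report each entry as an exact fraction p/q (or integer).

x̄ = F·x = [9, -9]
P̄ = F·P·Fᵀ + Q = [85 -57; -57 51]
y = z − H·x̄ = [1]
S = H·P̄·Hᵀ + R = [199]
K = P̄·Hᵀ·S⁻¹ = [-84/199; 18/199]
x' = x̄ + K·y = [1707/199, -1773/199]
P' = (I − K·H)·P̄ = [9859/199 -9831/199; -9831/199 9825/199]

x' = [1707/199, -1773/199]
P' = [9859/199 -9831/199; -9831/199 9825/199]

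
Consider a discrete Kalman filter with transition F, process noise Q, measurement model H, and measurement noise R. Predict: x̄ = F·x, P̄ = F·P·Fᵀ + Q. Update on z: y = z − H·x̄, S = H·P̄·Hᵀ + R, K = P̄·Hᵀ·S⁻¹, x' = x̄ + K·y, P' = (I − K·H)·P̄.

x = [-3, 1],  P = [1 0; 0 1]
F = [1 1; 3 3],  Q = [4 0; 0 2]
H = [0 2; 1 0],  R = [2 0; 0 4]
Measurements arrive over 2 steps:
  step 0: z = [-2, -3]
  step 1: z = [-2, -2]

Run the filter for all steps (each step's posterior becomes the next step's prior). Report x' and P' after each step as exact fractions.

step 0: x̄ = F·x = [-2, -6]
step 0: P̄ = F·P·Fᵀ + Q = [6 6; 6 20]
step 0: y = z − H·x̄ = [10, -1]
step 0: S = H·P̄·Hᵀ + R = [82 12; 12 10]
step 0: K = P̄·Hᵀ·S⁻¹ = [12/169 87/169; 82/169 3/169]
step 0: x' = x̄ + K·y = [-305/169, -197/169]
step 0: P' = (I − K·H)·P̄ = [348/169 12/169; 12/169 82/169]
step 1: x̄ = F·x = [-502/169, -1506/169]
step 1: P̄ = F·P·Fᵀ + Q = [1130/169 1362/169; 1362/169 4424/169]
step 1: y = z − H·x̄ = [2674/169, 164/169]
step 1: S = H·P̄·Hᵀ + R = [18034/169 2724/169; 2724/169 1806/169]
step 1: K = P̄·Hᵀ·S⁻¹ = [908/12401 19169/37203; 6050/12401 227/12401]
step 1: x' = x̄ + K·y = [-48806/37203, -14562/12401]
step 1: P' = (I − K·H)·P̄ = [76676/37203 908/12401; 908/12401 6050/12401]

step 0: x' = [-305/169, -197/169], P' = [348/169 12/169; 12/169 82/169]
step 1: x' = [-48806/37203, -14562/12401], P' = [76676/37203 908/12401; 908/12401 6050/12401]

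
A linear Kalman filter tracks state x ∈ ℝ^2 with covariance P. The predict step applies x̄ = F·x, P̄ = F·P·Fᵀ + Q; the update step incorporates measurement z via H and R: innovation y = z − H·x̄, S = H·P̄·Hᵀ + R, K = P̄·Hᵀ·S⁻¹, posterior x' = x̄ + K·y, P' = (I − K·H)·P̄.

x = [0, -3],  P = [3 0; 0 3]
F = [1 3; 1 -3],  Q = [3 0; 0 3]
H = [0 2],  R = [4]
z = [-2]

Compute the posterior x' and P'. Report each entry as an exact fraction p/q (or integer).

x̄ = F·x = [-9, 9]
P̄ = F·P·Fᵀ + Q = [33 -24; -24 33]
y = z − H·x̄ = [-20]
S = H·P̄·Hᵀ + R = [136]
K = P̄·Hᵀ·S⁻¹ = [-6/17; 33/68]
x' = x̄ + K·y = [-33/17, -12/17]
P' = (I − K·H)·P̄ = [273/17 -12/17; -12/17 33/34]

x' = [-33/17, -12/17]
P' = [273/17 -12/17; -12/17 33/34]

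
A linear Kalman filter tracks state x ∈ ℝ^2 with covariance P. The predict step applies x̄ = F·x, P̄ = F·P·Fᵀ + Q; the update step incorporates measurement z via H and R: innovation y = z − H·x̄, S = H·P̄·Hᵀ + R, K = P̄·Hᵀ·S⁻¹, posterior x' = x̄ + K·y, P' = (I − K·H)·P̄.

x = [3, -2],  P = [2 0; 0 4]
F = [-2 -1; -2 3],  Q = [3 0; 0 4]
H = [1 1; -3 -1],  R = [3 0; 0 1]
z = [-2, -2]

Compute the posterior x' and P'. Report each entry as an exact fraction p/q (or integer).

x̄ = F·x = [-4, -12]
P̄ = F·P·Fᵀ + Q = [15 -4; -4 48]
y = z − H·x̄ = [14, -26]
S = H·P̄·Hᵀ + R = [58 -77; -77 160]
K = P̄·Hᵀ·S⁻¹ = [-1397/3351 -1531/3351; 4268/3351 1300/3351]
x' = x̄ + K·y = [6844/3351, -14260/3351]
P' = (I − K·H)·P̄ = [2861/3351 -7052/3351; -7052/3351 19856/3351]

x' = [6844/3351, -14260/3351]
P' = [2861/3351 -7052/3351; -7052/3351 19856/3351]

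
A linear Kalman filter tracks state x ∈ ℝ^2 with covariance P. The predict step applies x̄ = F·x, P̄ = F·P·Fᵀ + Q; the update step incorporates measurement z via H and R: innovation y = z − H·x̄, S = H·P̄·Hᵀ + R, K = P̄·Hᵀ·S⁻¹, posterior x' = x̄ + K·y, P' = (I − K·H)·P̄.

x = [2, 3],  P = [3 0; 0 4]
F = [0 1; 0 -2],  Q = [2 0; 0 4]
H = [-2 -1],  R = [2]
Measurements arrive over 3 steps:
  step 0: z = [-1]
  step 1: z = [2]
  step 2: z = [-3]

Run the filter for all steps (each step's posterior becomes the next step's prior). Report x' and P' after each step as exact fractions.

step 0: x̄ = F·x = [3, -6]
step 0: P̄ = F·P·Fᵀ + Q = [6 -8; -8 20]
step 0: y = z − H·x̄ = [-1]
step 0: S = H·P̄·Hᵀ + R = [14]
step 0: K = P̄·Hᵀ·S⁻¹ = [-2/7; -2/7]
step 0: x' = x̄ + K·y = [23/7, -40/7]
step 0: P' = (I − K·H)·P̄ = [34/7 -64/7; -64/7 132/7]
step 1: x̄ = F·x = [-40/7, 80/7]
step 1: P̄ = F·P·Fᵀ + Q = [146/7 -264/7; -264/7 556/7]
step 1: y = z − H·x̄ = [2]
step 1: S = H·P̄·Hᵀ + R = [14]
step 1: K = P̄·Hᵀ·S⁻¹ = [-2/7; -2/7]
step 1: x' = x̄ + K·y = [-44/7, 76/7]
step 1: P' = (I − K·H)·P̄ = [138/7 -272/7; -272/7 548/7]
step 2: x̄ = F·x = [76/7, -152/7]
step 2: P̄ = F·P·Fᵀ + Q = [562/7 -1096/7; -1096/7 2220/7]
step 2: y = z − H·x̄ = [-3]
step 2: S = H·P̄·Hᵀ + R = [14]
step 2: K = P̄·Hᵀ·S⁻¹ = [-2/7; -2/7]
step 2: x' = x̄ + K·y = [82/7, -146/7]
step 2: P' = (I − K·H)·P̄ = [554/7 -1104/7; -1104/7 316]

step 0: x' = [23/7, -40/7], P' = [34/7 -64/7; -64/7 132/7]
step 1: x' = [-44/7, 76/7], P' = [138/7 -272/7; -272/7 548/7]
step 2: x' = [82/7, -146/7], P' = [554/7 -1104/7; -1104/7 316]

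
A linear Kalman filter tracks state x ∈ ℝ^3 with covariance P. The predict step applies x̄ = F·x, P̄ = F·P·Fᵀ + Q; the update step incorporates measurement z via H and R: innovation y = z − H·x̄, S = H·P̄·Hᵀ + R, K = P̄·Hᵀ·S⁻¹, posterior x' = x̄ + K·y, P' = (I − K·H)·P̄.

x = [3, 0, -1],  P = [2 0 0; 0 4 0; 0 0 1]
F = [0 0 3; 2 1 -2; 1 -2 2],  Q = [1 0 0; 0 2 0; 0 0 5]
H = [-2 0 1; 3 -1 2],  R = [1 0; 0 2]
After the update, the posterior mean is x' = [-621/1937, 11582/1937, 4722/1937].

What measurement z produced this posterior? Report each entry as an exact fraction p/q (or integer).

x̄ = F·x = [-3, 8, 1]
P̄ = F·P·Fᵀ + Q = [10 -6 6; -6 18 -8; 6 -8 27]
S = H·P̄·Hᵀ + R = [44 -16; -16 358]
K = P̄·Hᵀ·S⁻¹ = [-1061/3874 236/1937; 75/1937 -278/1937; 3325/7748 470/1937]
x' − x̄ = [5190/1937, -3914/1937, 2785/1937] = K·y
y = (KᵀK)⁻¹·Kᵀ·(x' − x̄) = [-4, 13]
z = y + H·x̄ = [-4, 13] + [7, -15] = [3, -2]

z = [3, -2]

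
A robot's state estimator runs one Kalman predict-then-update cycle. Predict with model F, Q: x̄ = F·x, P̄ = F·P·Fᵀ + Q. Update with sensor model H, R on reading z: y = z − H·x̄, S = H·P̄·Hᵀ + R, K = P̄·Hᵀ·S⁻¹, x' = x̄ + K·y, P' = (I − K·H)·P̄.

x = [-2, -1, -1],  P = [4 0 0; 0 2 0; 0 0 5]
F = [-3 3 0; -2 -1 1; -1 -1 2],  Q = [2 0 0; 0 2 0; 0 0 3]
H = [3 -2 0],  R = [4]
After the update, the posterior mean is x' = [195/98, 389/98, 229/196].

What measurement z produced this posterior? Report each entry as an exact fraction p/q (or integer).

x̄ = F·x = [3, 4, 1]
P̄ = F·P·Fᵀ + Q = [56 18 6; 18 25 20; 6 20 29]
S = H·P̄·Hᵀ + R = [392]
K = P̄·Hᵀ·S⁻¹ = [33/98; 1/98; -11/196]
x' − x̄ = [-99/98, -3/98, 33/196] = K·y
y = (KᵀK)⁻¹·Kᵀ·(x' − x̄) = [-3]
z = y + H·x̄ = [-3] + [1] = [-2]

z = [-2]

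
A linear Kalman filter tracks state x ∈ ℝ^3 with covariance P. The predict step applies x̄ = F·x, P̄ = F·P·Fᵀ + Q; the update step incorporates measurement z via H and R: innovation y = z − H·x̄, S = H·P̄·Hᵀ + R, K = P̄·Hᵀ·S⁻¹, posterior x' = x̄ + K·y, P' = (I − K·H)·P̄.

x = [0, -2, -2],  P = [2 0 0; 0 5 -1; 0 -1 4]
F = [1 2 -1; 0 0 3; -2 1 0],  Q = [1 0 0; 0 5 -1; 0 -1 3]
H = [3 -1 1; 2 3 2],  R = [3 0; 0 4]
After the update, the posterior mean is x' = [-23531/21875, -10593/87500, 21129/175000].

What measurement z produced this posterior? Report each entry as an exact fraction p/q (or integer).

z = [-3, -2]

x̄ = F·x = [-2, -6, -2]
P̄ = F·P·Fᵀ + Q = [31 -18 7; -18 41 -4; 7 -4 16]
S = H·P̄·Hᵀ + R = [497 21; 21 353]
K = P̄·Hᵀ·S⁻¹ = [5149/21875 151/3125; -18303/87500 2953/12500; 13759/175000 2291/25000]
x' − x̄ = [20219/21875, 514407/87500, 371129/175000] = K·y
y = (KᵀK)⁻¹·Kᵀ·(x' − x̄) = [-1, 24]
z = y + H·x̄ = [-1, 24] + [-2, -26] = [-3, -2]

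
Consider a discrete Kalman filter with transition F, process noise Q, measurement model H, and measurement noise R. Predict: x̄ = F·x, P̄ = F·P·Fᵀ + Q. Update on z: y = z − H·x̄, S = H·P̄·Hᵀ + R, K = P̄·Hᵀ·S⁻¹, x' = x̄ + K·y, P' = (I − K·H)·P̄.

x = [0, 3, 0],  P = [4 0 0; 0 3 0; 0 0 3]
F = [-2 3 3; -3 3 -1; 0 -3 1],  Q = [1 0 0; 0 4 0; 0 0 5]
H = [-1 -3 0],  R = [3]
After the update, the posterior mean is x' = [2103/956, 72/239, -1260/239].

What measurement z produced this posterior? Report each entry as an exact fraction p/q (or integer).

x̄ = F·x = [9, 9, -9]
P̄ = F·P·Fᵀ + Q = [71 42 -18; 42 70 -30; -18 -30 35]
S = H·P̄·Hᵀ + R = [956]
K = P̄·Hᵀ·S⁻¹ = [-197/956; -63/239; 27/239]
x' − x̄ = [-6501/956, -2079/239, 891/239] = K·y
y = (KᵀK)⁻¹·Kᵀ·(x' − x̄) = [33]
z = y + H·x̄ = [33] + [-36] = [-3]

z = [-3]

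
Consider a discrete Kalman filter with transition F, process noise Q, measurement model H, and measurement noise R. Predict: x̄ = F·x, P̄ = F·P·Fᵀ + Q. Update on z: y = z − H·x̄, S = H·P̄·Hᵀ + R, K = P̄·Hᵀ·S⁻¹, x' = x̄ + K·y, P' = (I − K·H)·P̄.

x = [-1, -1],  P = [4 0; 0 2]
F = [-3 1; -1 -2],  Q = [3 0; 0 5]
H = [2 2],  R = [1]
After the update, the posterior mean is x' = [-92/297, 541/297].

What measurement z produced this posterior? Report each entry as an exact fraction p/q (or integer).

z = [3]

x̄ = F·x = [2, 3]
P̄ = F·P·Fᵀ + Q = [41 8; 8 17]
S = H·P̄·Hᵀ + R = [297]
K = P̄·Hᵀ·S⁻¹ = [98/297; 50/297]
x' − x̄ = [-686/297, -350/297] = K·y
y = (KᵀK)⁻¹·Kᵀ·(x' − x̄) = [-7]
z = y + H·x̄ = [-7] + [10] = [3]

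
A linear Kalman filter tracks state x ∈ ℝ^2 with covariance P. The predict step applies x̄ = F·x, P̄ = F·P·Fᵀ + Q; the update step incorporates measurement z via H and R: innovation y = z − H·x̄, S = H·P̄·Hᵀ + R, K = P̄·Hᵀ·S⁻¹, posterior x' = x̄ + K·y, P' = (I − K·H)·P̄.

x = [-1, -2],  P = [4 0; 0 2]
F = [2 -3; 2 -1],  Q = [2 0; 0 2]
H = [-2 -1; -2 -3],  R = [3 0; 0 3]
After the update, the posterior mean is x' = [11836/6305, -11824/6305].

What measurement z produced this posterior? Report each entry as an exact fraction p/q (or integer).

z = [-2, 2]

x̄ = F·x = [4, 0]
P̄ = F·P·Fᵀ + Q = [36 22; 22 20]
S = H·P̄·Hᵀ + R = [255 380; 380 591]
K = P̄·Hᵀ·S⁻¹ = [-3114/6305 106/1261; 1696/6305 -440/1261]
x' − x̄ = [-13384/6305, -11824/6305] = K·y
y = (KᵀK)⁻¹·Kᵀ·(x' − x̄) = [6, 10]
z = y + H·x̄ = [6, 10] + [-8, -8] = [-2, 2]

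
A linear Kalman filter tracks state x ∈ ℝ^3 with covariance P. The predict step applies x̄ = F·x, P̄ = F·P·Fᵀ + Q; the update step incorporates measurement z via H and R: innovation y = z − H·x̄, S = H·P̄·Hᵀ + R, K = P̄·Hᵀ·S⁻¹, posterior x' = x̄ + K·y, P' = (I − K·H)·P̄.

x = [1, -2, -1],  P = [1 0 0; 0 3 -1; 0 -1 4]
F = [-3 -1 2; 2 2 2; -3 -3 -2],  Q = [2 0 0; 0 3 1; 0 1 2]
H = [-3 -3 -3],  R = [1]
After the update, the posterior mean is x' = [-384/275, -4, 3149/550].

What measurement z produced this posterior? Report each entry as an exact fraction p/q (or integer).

x̄ = F·x = [-3, -4, 5]
P̄ = F·P·Fᵀ + Q = [34 2 6; 2 27 -29; 6 -29 42]
S = H·P̄·Hᵀ + R = [550]
K = P̄·Hᵀ·S⁻¹ = [-63/275; 0; -57/550]
x' − x̄ = [441/275, 0, 399/550] = K·y
y = (KᵀK)⁻¹·Kᵀ·(x' − x̄) = [-7]
z = y + H·x̄ = [-7] + [6] = [-1]

z = [-1]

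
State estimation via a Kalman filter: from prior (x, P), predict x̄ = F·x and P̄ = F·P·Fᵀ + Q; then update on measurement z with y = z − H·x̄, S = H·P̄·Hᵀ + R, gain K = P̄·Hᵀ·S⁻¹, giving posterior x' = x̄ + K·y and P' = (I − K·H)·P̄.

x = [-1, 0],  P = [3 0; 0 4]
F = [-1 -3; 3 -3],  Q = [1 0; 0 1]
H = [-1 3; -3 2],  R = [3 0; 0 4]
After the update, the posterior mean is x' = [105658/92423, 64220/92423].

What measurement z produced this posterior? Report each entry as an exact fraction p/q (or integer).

x̄ = F·x = [1, -3]
P̄ = F·P·Fᵀ + Q = [40 27; 27 64]
S = H·P̄·Hᵀ + R = [457 207; 207 296]
K = P̄·Hᵀ·S⁻¹ = [25798/92423 -38649/92423; 39111/92423 -12676/92423]
x' − x̄ = [13235/92423, 341489/92423] = K·y
y = (KᵀK)⁻¹·Kᵀ·(x' − x̄) = [11, 7]
z = y + H·x̄ = [11, 7] + [-10, -9] = [1, -2]

z = [1, -2]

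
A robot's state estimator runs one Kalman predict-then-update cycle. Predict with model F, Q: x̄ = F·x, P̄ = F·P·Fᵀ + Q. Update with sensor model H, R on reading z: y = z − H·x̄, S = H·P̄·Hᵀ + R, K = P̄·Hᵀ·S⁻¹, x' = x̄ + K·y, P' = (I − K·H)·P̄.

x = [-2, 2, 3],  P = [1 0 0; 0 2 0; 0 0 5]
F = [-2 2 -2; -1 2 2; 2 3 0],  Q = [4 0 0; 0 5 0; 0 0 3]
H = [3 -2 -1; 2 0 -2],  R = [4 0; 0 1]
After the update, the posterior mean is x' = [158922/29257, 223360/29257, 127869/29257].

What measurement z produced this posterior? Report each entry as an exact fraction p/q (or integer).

x̄ = F·x = [2, 12, 2]
P̄ = F·P·Fᵀ + Q = [36 -10 8; -10 34 10; 8 10 25]
S = H·P̄·Hᵀ + R = [601 282; 282 181]
K = P̄·Hᵀ·S⁻¹ = [5928/29257 -184/29257; -8268/29257 6416/29257; 5787/29257 -14512/29257]
x' − x̄ = [100408/29257, -127724/29257, 69355/29257] = K·y
y = (KᵀK)⁻¹·Kᵀ·(x' − x̄) = [17, 2]
z = y + H·x̄ = [17, 2] + [-20, 0] = [-3, 2]

z = [-3, 2]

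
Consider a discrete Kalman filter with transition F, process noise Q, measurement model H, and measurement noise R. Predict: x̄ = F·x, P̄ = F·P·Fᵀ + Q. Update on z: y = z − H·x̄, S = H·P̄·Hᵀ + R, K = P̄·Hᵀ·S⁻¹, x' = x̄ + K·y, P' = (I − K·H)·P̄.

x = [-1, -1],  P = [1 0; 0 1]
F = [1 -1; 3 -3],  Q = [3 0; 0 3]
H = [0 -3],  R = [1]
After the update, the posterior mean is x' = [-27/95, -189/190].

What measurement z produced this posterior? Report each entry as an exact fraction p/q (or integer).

z = [3]

x̄ = F·x = [0, 0]
P̄ = F·P·Fᵀ + Q = [5 6; 6 21]
S = H·P̄·Hᵀ + R = [190]
K = P̄·Hᵀ·S⁻¹ = [-9/95; -63/190]
x' − x̄ = [-27/95, -189/190] = K·y
y = (KᵀK)⁻¹·Kᵀ·(x' − x̄) = [3]
z = y + H·x̄ = [3] + [0] = [3]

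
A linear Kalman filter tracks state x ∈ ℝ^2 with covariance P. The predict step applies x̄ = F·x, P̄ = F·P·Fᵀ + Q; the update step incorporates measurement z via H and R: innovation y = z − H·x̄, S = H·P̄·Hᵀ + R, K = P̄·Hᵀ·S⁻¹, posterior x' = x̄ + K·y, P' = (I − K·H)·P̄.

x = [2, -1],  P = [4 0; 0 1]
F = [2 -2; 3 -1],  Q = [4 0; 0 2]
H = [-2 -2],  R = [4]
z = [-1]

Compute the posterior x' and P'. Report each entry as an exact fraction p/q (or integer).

x̄ = F·x = [6, 7]
P̄ = F·P·Fᵀ + Q = [24 26; 26 39]
y = z − H·x̄ = [25]
S = H·P̄·Hᵀ + R = [464]
K = P̄·Hᵀ·S⁻¹ = [-25/116; -65/232]
x' = x̄ + K·y = [71/116, -1/232]
P' = (I − K·H)·P̄ = [71/29 -117/58; -117/58 299/116]

x' = [71/116, -1/232]
P' = [71/29 -117/58; -117/58 299/116]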